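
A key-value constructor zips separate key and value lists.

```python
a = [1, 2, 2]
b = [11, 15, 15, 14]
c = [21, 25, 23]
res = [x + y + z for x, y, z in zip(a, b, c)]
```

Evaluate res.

Step 1: zip three lists (truncates to shortest, len=3):
  1 + 11 + 21 = 33
  2 + 15 + 25 = 42
  2 + 15 + 23 = 40
Therefore res = [33, 42, 40].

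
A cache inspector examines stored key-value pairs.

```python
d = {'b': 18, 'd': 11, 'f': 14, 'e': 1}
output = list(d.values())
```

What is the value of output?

Step 1: d.values() returns the dictionary values in insertion order.
Therefore output = [18, 11, 14, 1].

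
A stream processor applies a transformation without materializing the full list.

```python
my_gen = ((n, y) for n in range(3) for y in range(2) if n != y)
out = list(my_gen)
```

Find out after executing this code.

Step 1: Nested generator over range(3) x range(2) where n != y:
  (0, 0): excluded (n == y)
  (0, 1): included
  (1, 0): included
  (1, 1): excluded (n == y)
  (2, 0): included
  (2, 1): included
Therefore out = [(0, 1), (1, 0), (2, 0), (2, 1)].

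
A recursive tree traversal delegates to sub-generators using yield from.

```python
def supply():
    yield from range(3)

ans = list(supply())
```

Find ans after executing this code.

Step 1: yield from delegates to the iterable, yielding each element.
Step 2: Collected values: [0, 1, 2].
Therefore ans = [0, 1, 2].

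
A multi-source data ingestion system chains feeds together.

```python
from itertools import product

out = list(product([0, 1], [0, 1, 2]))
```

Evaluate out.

Step 1: product([0, 1], [0, 1, 2]) gives all pairs:
  (0, 0)
  (0, 1)
  (0, 2)
  (1, 0)
  (1, 1)
  (1, 2)
Therefore out = [(0, 0), (0, 1), (0, 2), (1, 0), (1, 1), (1, 2)].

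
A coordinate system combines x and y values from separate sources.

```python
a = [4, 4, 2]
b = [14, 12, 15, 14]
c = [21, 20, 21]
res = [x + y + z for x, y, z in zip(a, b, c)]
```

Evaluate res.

Step 1: zip three lists (truncates to shortest, len=3):
  4 + 14 + 21 = 39
  4 + 12 + 20 = 36
  2 + 15 + 21 = 38
Therefore res = [39, 36, 38].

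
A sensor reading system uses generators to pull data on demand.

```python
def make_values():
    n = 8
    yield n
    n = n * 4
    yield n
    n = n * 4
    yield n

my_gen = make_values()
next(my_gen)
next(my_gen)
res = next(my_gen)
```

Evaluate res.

Step 1: Trace through generator execution:
  Yield 1: n starts at 8, yield 8
  Yield 2: n = 8 * 4 = 32, yield 32
  Yield 3: n = 32 * 4 = 128, yield 128
Step 2: First next() gets 8, second next() gets the second value, third next() yields 128.
Therefore res = 128.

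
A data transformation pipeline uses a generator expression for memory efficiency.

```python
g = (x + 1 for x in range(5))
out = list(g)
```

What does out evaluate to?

Step 1: For each x in range(5), compute x+1:
  x=0: 0+1 = 1
  x=1: 1+1 = 2
  x=2: 2+1 = 3
  x=3: 3+1 = 4
  x=4: 4+1 = 5
Therefore out = [1, 2, 3, 4, 5].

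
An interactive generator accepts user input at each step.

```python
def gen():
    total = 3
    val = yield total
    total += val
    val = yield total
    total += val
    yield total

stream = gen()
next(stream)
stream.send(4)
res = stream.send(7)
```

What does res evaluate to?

Step 1: next() -> yield total=3.
Step 2: send(4) -> val=4, total = 3+4 = 7, yield 7.
Step 3: send(7) -> val=7, total = 7+7 = 14, yield 14.
Therefore res = 14.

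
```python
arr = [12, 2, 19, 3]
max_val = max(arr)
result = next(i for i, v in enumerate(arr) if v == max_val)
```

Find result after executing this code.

Step 1: max([12, 2, 19, 3]) = 19.
Step 2: Find first index where value == 19:
  Index 0: 12 != 19
  Index 1: 2 != 19
  Index 2: 19 == 19, found!
Therefore result = 2.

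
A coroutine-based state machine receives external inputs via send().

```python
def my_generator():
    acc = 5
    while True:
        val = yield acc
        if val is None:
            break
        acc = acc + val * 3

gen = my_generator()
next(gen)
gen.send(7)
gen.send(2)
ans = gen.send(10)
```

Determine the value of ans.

Step 1: next() -> yield acc=5.
Step 2: send(7) -> val=7, acc = 5 + 7*3 = 26, yield 26.
Step 3: send(2) -> val=2, acc = 26 + 2*3 = 32, yield 32.
Step 4: send(10) -> val=10, acc = 32 + 10*3 = 62, yield 62.
Therefore ans = 62.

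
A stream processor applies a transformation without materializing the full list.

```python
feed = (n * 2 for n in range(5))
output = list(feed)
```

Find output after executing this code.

Step 1: For each n in range(5), compute n*2:
  n=0: 0*2 = 0
  n=1: 1*2 = 2
  n=2: 2*2 = 4
  n=3: 3*2 = 6
  n=4: 4*2 = 8
Therefore output = [0, 2, 4, 6, 8].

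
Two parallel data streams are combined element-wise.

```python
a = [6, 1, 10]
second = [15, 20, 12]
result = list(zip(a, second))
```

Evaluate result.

Step 1: zip pairs elements at same index:
  Index 0: (6, 15)
  Index 1: (1, 20)
  Index 2: (10, 12)
Therefore result = [(6, 15), (1, 20), (10, 12)].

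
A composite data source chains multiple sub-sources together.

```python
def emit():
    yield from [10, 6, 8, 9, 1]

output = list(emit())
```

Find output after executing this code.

Step 1: yield from delegates to the iterable, yielding each element.
Step 2: Collected values: [10, 6, 8, 9, 1].
Therefore output = [10, 6, 8, 9, 1].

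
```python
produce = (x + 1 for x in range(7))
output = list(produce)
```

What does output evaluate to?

Step 1: For each x in range(7), compute x+1:
  x=0: 0+1 = 1
  x=1: 1+1 = 2
  x=2: 2+1 = 3
  x=3: 3+1 = 4
  x=4: 4+1 = 5
  x=5: 5+1 = 6
  x=6: 6+1 = 7
Therefore output = [1, 2, 3, 4, 5, 6, 7].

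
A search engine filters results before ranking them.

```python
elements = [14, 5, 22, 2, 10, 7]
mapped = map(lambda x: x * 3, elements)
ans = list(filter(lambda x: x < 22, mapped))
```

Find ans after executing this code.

Step 1: Map x * 3:
  14 -> 42
  5 -> 15
  22 -> 66
  2 -> 6
  10 -> 30
  7 -> 21
Step 2: Filter for < 22:
  42: removed
  15: kept
  66: removed
  6: kept
  30: removed
  21: kept
Therefore ans = [15, 6, 21].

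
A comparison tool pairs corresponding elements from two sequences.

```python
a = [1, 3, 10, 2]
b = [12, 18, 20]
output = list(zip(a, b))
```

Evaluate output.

Step 1: zip stops at shortest (len(a)=4, len(b)=3):
  Index 0: (1, 12)
  Index 1: (3, 18)
  Index 2: (10, 20)
Step 2: Last element of a (2) has no pair, dropped.
Therefore output = [(1, 12), (3, 18), (10, 20)].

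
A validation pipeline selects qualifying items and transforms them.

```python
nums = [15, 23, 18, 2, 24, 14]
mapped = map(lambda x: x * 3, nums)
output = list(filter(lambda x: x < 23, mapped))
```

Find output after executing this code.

Step 1: Map x * 3:
  15 -> 45
  23 -> 69
  18 -> 54
  2 -> 6
  24 -> 72
  14 -> 42
Step 2: Filter for < 23:
  45: removed
  69: removed
  54: removed
  6: kept
  72: removed
  42: removed
Therefore output = [6].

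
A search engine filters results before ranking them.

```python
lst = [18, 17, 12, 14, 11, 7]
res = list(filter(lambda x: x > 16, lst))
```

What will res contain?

Step 1: Filter elements > 16:
  18: kept
  17: kept
  12: removed
  14: removed
  11: removed
  7: removed
Therefore res = [18, 17].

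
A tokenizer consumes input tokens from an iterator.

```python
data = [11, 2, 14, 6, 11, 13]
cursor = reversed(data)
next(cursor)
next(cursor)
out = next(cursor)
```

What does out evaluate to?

Step 1: reversed([11, 2, 14, 6, 11, 13]) gives iterator: [13, 11, 6, 14, 2, 11].
Step 2: First next() = 13, second next() = 11.
Step 3: Third next() = 6.
Therefore out = 6.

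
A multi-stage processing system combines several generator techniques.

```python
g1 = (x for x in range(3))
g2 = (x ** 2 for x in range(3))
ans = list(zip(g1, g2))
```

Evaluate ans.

Step 1: g1 produces [0, 1, 2].
Step 2: g2 produces [0, 1, 4].
Step 3: zip pairs them: [(0, 0), (1, 1), (2, 4)].
Therefore ans = [(0, 0), (1, 1), (2, 4)].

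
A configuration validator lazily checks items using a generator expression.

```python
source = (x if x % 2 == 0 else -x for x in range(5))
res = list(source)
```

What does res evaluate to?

Step 1: For each x in range(5), yield x if even, else -x:
  x=0: even, yield 0
  x=1: odd, yield -1
  x=2: even, yield 2
  x=3: odd, yield -3
  x=4: even, yield 4
Therefore res = [0, -1, 2, -3, 4].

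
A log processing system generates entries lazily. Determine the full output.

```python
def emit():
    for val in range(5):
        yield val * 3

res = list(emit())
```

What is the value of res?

Step 1: For each val in range(5), yield val * 3:
  val=0: yield 0 * 3 = 0
  val=1: yield 1 * 3 = 3
  val=2: yield 2 * 3 = 6
  val=3: yield 3 * 3 = 9
  val=4: yield 4 * 3 = 12
Therefore res = [0, 3, 6, 9, 12].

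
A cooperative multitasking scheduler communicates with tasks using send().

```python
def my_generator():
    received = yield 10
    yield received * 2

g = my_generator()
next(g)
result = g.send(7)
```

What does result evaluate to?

Step 1: next(g) advances to first yield, producing 10.
Step 2: send(7) resumes, received = 7.
Step 3: yield received * 2 = 7 * 2 = 14.
Therefore result = 14.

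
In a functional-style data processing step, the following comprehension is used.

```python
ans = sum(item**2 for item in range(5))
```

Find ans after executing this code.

Step 1: Compute item**2 for each item in range(5):
  item=0: 0**2 = 0
  item=1: 1**2 = 1
  item=2: 2**2 = 4
  item=3: 3**2 = 9
  item=4: 4**2 = 16
Step 2: sum = 0 + 1 + 4 + 9 + 16 = 30.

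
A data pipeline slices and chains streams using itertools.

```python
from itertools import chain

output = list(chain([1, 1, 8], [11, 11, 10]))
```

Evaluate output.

Step 1: chain() concatenates iterables: [1, 1, 8] + [11, 11, 10].
Therefore output = [1, 1, 8, 11, 11, 10].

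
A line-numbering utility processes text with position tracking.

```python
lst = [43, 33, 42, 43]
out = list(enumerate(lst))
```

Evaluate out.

Step 1: enumerate pairs each element with its index:
  (0, 43)
  (1, 33)
  (2, 42)
  (3, 43)
Therefore out = [(0, 43), (1, 33), (2, 42), (3, 43)].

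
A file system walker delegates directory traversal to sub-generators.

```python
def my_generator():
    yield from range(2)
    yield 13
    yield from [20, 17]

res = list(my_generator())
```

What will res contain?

Step 1: Trace yields in order:
  yield 0
  yield 1
  yield 13
  yield 20
  yield 17
Therefore res = [0, 1, 13, 20, 17].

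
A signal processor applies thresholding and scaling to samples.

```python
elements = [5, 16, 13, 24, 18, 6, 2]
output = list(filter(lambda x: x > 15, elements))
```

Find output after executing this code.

Step 1: Filter elements > 15:
  5: removed
  16: kept
  13: removed
  24: kept
  18: kept
  6: removed
  2: removed
Therefore output = [16, 24, 18].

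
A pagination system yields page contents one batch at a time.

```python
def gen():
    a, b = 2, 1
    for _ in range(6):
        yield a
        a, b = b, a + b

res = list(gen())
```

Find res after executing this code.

Step 1: Fibonacci-like sequence starting with a=2, b=1:
  Iteration 1: yield a=2, then a,b = 1,3
  Iteration 2: yield a=1, then a,b = 3,4
  Iteration 3: yield a=3, then a,b = 4,7
  Iteration 4: yield a=4, then a,b = 7,11
  Iteration 5: yield a=7, then a,b = 11,18
  Iteration 6: yield a=11, then a,b = 18,29
Therefore res = [2, 1, 3, 4, 7, 11].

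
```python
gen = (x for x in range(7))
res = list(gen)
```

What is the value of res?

Step 1: Generator expression iterates range(7): [0, 1, 2, 3, 4, 5, 6].
Step 2: list() collects all values.
Therefore res = [0, 1, 2, 3, 4, 5, 6].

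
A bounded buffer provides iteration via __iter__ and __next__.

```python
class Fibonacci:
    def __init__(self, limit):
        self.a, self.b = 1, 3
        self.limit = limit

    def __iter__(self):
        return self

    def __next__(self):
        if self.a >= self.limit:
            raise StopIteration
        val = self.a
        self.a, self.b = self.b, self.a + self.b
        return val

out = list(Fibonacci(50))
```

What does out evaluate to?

Step 1: Fibonacci-like sequence (a=1, b=3) until >= 50:
  Yield 1, then a,b = 3,4
  Yield 3, then a,b = 4,7
  Yield 4, then a,b = 7,11
  Yield 7, then a,b = 11,18
  Yield 11, then a,b = 18,29
  Yield 18, then a,b = 29,47
  Yield 29, then a,b = 47,76
  Yield 47, then a,b = 76,123
Step 2: 76 >= 50, stop.
Therefore out = [1, 3, 4, 7, 11, 18, 29, 47].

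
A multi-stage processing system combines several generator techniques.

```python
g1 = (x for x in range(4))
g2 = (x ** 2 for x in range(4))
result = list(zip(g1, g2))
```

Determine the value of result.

Step 1: g1 produces [0, 1, 2, 3].
Step 2: g2 produces [0, 1, 4, 9].
Step 3: zip pairs them: [(0, 0), (1, 1), (2, 4), (3, 9)].
Therefore result = [(0, 0), (1, 1), (2, 4), (3, 9)].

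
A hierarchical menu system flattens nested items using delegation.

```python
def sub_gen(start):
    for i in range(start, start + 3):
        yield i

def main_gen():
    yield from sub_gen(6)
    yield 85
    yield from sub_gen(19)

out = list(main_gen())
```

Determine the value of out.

Step 1: main_gen() delegates to sub_gen(6):
  yield 6
  yield 7
  yield 8
Step 2: yield 85
Step 3: Delegates to sub_gen(19):
  yield 19
  yield 20
  yield 21
Therefore out = [6, 7, 8, 85, 19, 20, 21].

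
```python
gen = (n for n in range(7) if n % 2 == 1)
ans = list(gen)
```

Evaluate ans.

Step 1: Filter range(7) keeping only odd values:
  n=0: even, excluded
  n=1: odd, included
  n=2: even, excluded
  n=3: odd, included
  n=4: even, excluded
  n=5: odd, included
  n=6: even, excluded
Therefore ans = [1, 3, 5].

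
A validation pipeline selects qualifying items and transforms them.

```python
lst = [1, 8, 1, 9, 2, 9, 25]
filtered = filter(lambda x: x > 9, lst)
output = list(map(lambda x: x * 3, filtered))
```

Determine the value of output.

Step 1: Filter lst for elements > 9:
  1: removed
  8: removed
  1: removed
  9: removed
  2: removed
  9: removed
  25: kept
Step 2: Map x * 3 on filtered [25]:
  25 -> 75
Therefore output = [75].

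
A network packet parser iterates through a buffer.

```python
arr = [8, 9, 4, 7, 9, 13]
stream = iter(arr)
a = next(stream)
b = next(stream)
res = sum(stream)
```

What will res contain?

Step 1: Create iterator over [8, 9, 4, 7, 9, 13].
Step 2: a = next() = 8, b = next() = 9.
Step 3: sum() of remaining [4, 7, 9, 13] = 33.
Therefore res = 33.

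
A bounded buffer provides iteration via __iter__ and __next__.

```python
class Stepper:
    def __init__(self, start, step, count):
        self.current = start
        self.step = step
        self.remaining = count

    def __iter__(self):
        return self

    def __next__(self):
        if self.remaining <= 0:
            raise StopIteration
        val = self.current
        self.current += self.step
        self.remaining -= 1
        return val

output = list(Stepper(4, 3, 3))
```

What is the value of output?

Step 1: Stepper starts at 4, increments by 3, for 3 steps:
  Yield 4, then current += 3
  Yield 7, then current += 3
  Yield 10, then current += 3
Therefore output = [4, 7, 10].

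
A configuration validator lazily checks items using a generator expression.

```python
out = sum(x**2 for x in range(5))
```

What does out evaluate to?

Step 1: Compute x**2 for each x in range(5):
  x=0: 0**2 = 0
  x=1: 1**2 = 1
  x=2: 2**2 = 4
  x=3: 3**2 = 9
  x=4: 4**2 = 16
Step 2: sum = 0 + 1 + 4 + 9 + 16 = 30.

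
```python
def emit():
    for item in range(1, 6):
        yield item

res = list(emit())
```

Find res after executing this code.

Step 1: The generator yields each value from range(1, 6).
Step 2: list() consumes all yields: [1, 2, 3, 4, 5].
Therefore res = [1, 2, 3, 4, 5].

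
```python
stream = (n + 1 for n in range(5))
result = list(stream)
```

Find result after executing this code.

Step 1: For each n in range(5), compute n+1:
  n=0: 0+1 = 1
  n=1: 1+1 = 2
  n=2: 2+1 = 3
  n=3: 3+1 = 4
  n=4: 4+1 = 5
Therefore result = [1, 2, 3, 4, 5].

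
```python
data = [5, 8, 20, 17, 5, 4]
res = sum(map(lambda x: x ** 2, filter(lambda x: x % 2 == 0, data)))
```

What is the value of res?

Step 1: Filter even numbers from [5, 8, 20, 17, 5, 4]: [8, 20, 4]
Step 2: Square each: [64, 400, 16]
Step 3: Sum = 480.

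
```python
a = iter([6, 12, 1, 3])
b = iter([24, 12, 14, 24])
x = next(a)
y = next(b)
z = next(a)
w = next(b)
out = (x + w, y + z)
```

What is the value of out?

Step 1: a iterates [6, 12, 1, 3], b iterates [24, 12, 14, 24].
Step 2: x = next(a) = 6, y = next(b) = 24.
Step 3: z = next(a) = 12, w = next(b) = 12.
Step 4: out = (6 + 12, 24 + 12) = (18, 36).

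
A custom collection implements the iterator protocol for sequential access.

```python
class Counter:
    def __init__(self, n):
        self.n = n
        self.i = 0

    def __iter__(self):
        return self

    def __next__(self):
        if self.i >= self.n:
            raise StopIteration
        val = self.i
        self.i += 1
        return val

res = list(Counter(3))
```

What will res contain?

Step 1: Counter(3) creates an iterator counting 0 to 2.
Step 2: list() consumes all values: [0, 1, 2].
Therefore res = [0, 1, 2].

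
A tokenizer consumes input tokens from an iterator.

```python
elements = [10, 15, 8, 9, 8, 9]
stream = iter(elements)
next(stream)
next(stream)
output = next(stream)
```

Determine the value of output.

Step 1: Create iterator over [10, 15, 8, 9, 8, 9].
Step 2: next() consumes 10.
Step 3: next() consumes 15.
Step 4: next() returns 8.
Therefore output = 8.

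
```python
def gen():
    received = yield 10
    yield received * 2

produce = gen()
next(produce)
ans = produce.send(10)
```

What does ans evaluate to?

Step 1: next(produce) advances to first yield, producing 10.
Step 2: send(10) resumes, received = 10.
Step 3: yield received * 2 = 10 * 2 = 20.
Therefore ans = 20.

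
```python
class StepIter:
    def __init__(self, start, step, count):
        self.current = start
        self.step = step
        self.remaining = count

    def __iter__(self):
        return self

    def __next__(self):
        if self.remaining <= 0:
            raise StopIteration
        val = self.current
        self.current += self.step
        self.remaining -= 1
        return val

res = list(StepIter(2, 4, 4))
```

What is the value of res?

Step 1: StepIter starts at 2, increments by 4, for 4 steps:
  Yield 2, then current += 4
  Yield 6, then current += 4
  Yield 10, then current += 4
  Yield 14, then current += 4
Therefore res = [2, 6, 10, 14].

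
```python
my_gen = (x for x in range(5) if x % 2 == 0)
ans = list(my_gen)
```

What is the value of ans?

Step 1: Filter range(5) keeping only even values:
  x=0: even, included
  x=1: odd, excluded
  x=2: even, included
  x=3: odd, excluded
  x=4: even, included
Therefore ans = [0, 2, 4].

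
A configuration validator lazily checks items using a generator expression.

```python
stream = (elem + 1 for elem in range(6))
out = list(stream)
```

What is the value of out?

Step 1: For each elem in range(6), compute elem+1:
  elem=0: 0+1 = 1
  elem=1: 1+1 = 2
  elem=2: 2+1 = 3
  elem=3: 3+1 = 4
  elem=4: 4+1 = 5
  elem=5: 5+1 = 6
Therefore out = [1, 2, 3, 4, 5, 6].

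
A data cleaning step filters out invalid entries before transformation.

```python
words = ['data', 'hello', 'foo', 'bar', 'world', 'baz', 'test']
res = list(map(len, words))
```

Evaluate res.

Step 1: Map len() to each word:
  'data' -> 4
  'hello' -> 5
  'foo' -> 3
  'bar' -> 3
  'world' -> 5
  'baz' -> 3
  'test' -> 4
Therefore res = [4, 5, 3, 3, 5, 3, 4].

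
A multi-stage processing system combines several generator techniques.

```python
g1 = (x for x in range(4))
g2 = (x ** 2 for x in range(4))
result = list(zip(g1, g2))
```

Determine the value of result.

Step 1: g1 produces [0, 1, 2, 3].
Step 2: g2 produces [0, 1, 4, 9].
Step 3: zip pairs them: [(0, 0), (1, 1), (2, 4), (3, 9)].
Therefore result = [(0, 0), (1, 1), (2, 4), (3, 9)].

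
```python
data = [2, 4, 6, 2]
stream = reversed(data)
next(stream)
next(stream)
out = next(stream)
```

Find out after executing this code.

Step 1: reversed([2, 4, 6, 2]) gives iterator: [2, 6, 4, 2].
Step 2: First next() = 2, second next() = 6.
Step 3: Third next() = 4.
Therefore out = 4.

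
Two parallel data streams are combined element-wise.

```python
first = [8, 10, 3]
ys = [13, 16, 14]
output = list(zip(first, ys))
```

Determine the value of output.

Step 1: zip pairs elements at same index:
  Index 0: (8, 13)
  Index 1: (10, 16)
  Index 2: (3, 14)
Therefore output = [(8, 13), (10, 16), (3, 14)].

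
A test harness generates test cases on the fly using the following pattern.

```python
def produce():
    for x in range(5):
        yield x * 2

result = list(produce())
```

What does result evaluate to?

Step 1: For each x in range(5), yield x * 2:
  x=0: yield 0 * 2 = 0
  x=1: yield 1 * 2 = 2
  x=2: yield 2 * 2 = 4
  x=3: yield 3 * 2 = 6
  x=4: yield 4 * 2 = 8
Therefore result = [0, 2, 4, 6, 8].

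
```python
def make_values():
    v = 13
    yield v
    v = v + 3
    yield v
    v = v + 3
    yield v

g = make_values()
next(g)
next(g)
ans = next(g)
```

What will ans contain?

Step 1: Trace through generator execution:
  Yield 1: v starts at 13, yield 13
  Yield 2: v = 13 + 3 = 16, yield 16
  Yield 3: v = 16 + 3 = 19, yield 19
Step 2: First next() gets 13, second next() gets the second value, third next() yields 19.
Therefore ans = 19.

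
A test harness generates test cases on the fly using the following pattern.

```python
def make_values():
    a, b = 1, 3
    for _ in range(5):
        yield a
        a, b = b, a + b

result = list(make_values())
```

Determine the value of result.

Step 1: Fibonacci-like sequence starting with a=1, b=3:
  Iteration 1: yield a=1, then a,b = 3,4
  Iteration 2: yield a=3, then a,b = 4,7
  Iteration 3: yield a=4, then a,b = 7,11
  Iteration 4: yield a=7, then a,b = 11,18
  Iteration 5: yield a=11, then a,b = 18,29
Therefore result = [1, 3, 4, 7, 11].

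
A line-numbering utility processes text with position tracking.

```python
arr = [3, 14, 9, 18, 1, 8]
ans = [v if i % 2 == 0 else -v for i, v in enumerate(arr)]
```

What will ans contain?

Step 1: For each (i, v), keep v if i is even, negate if odd:
  i=0 (even): keep 3
  i=1 (odd): negate to -14
  i=2 (even): keep 9
  i=3 (odd): negate to -18
  i=4 (even): keep 1
  i=5 (odd): negate to -8
Therefore ans = [3, -14, 9, -18, 1, -8].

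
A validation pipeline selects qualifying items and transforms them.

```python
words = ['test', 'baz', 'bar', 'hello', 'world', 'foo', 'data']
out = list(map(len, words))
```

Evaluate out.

Step 1: Map len() to each word:
  'test' -> 4
  'baz' -> 3
  'bar' -> 3
  'hello' -> 5
  'world' -> 5
  'foo' -> 3
  'data' -> 4
Therefore out = [4, 3, 3, 5, 5, 3, 4].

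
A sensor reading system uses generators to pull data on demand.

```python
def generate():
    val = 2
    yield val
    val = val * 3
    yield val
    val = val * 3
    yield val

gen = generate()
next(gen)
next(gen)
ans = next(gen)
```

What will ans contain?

Step 1: Trace through generator execution:
  Yield 1: val starts at 2, yield 2
  Yield 2: val = 2 * 3 = 6, yield 6
  Yield 3: val = 6 * 3 = 18, yield 18
Step 2: First next() gets 2, second next() gets the second value, third next() yields 18.
Therefore ans = 18.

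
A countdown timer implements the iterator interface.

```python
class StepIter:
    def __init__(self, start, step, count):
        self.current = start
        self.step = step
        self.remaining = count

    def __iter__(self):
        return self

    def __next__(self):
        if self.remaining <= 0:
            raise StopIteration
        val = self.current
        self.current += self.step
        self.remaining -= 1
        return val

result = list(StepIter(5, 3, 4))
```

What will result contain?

Step 1: StepIter starts at 5, increments by 3, for 4 steps:
  Yield 5, then current += 3
  Yield 8, then current += 3
  Yield 11, then current += 3
  Yield 14, then current += 3
Therefore result = [5, 8, 11, 14].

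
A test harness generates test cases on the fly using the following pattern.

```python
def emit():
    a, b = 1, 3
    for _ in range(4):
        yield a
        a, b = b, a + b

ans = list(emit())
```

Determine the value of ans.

Step 1: Fibonacci-like sequence starting with a=1, b=3:
  Iteration 1: yield a=1, then a,b = 3,4
  Iteration 2: yield a=3, then a,b = 4,7
  Iteration 3: yield a=4, then a,b = 7,11
  Iteration 4: yield a=7, then a,b = 11,18
Therefore ans = [1, 3, 4, 7].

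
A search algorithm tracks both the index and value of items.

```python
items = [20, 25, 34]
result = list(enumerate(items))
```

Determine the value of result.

Step 1: enumerate pairs each element with its index:
  (0, 20)
  (1, 25)
  (2, 34)
Therefore result = [(0, 20), (1, 25), (2, 34)].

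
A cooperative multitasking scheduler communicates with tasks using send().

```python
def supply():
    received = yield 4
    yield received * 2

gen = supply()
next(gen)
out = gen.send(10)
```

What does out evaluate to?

Step 1: next(gen) advances to first yield, producing 4.
Step 2: send(10) resumes, received = 10.
Step 3: yield received * 2 = 10 * 2 = 20.
Therefore out = 20.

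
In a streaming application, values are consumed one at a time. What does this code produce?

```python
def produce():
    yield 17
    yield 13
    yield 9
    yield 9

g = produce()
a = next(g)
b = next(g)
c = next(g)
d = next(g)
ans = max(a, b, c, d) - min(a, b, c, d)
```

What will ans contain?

Step 1: Create generator and consume all values:
  a = next(g) = 17
  b = next(g) = 13
  c = next(g) = 9
  d = next(g) = 9
Step 2: max = 17, min = 9, ans = 17 - 9 = 8.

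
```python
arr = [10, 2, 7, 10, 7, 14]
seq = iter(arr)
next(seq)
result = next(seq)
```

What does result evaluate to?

Step 1: Create iterator over [10, 2, 7, 10, 7, 14].
Step 2: next() consumes 10.
Step 3: next() returns 2.
Therefore result = 2.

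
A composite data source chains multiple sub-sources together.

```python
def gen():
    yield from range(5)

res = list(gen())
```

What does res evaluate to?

Step 1: yield from delegates to the iterable, yielding each element.
Step 2: Collected values: [0, 1, 2, 3, 4].
Therefore res = [0, 1, 2, 3, 4].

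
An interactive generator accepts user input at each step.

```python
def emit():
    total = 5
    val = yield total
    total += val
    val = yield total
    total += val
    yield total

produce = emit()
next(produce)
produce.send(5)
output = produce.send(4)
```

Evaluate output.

Step 1: next() -> yield total=5.
Step 2: send(5) -> val=5, total = 5+5 = 10, yield 10.
Step 3: send(4) -> val=4, total = 10+4 = 14, yield 14.
Therefore output = 14.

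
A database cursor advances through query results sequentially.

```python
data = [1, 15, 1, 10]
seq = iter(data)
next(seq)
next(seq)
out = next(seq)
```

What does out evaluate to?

Step 1: Create iterator over [1, 15, 1, 10].
Step 2: next() consumes 1.
Step 3: next() consumes 15.
Step 4: next() returns 1.
Therefore out = 1.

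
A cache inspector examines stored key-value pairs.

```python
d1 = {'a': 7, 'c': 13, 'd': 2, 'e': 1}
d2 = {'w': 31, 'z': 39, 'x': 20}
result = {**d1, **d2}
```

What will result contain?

Step 1: Merge d1 and d2 (d2 values override on key conflicts).
Step 2: d1 has keys ['a', 'c', 'd', 'e'], d2 has keys ['w', 'z', 'x'].
Therefore result = {'a': 7, 'c': 13, 'd': 2, 'e': 1, 'w': 31, 'z': 39, 'x': 20}.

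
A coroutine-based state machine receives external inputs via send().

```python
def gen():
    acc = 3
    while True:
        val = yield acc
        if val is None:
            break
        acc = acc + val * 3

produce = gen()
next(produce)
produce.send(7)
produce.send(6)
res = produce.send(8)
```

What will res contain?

Step 1: next() -> yield acc=3.
Step 2: send(7) -> val=7, acc = 3 + 7*3 = 24, yield 24.
Step 3: send(6) -> val=6, acc = 24 + 6*3 = 42, yield 42.
Step 4: send(8) -> val=8, acc = 42 + 8*3 = 66, yield 66.
Therefore res = 66.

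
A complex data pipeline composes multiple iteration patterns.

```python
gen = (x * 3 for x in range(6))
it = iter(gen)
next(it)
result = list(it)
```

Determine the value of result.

Step 1: Generator produces [0, 3, 6, 9, 12, 15].
Step 2: next(it) consumes first element (0).
Step 3: list(it) collects remaining: [3, 6, 9, 12, 15].
Therefore result = [3, 6, 9, 12, 15].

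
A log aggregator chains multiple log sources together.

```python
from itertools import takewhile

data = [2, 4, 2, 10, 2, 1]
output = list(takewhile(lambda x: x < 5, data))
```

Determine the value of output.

Step 1: takewhile stops at first element >= 5:
  2 < 5: take
  4 < 5: take
  2 < 5: take
  10 >= 5: stop
Therefore output = [2, 4, 2].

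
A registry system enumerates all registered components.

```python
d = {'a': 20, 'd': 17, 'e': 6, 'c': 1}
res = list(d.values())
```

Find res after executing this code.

Step 1: d.values() returns the dictionary values in insertion order.
Therefore res = [20, 17, 6, 1].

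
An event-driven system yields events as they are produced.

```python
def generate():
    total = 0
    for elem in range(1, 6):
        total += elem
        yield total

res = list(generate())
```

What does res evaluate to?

Step 1: Generator accumulates running sum:
  elem=1: total = 1, yield 1
  elem=2: total = 3, yield 3
  elem=3: total = 6, yield 6
  elem=4: total = 10, yield 10
  elem=5: total = 15, yield 15
Therefore res = [1, 3, 6, 10, 15].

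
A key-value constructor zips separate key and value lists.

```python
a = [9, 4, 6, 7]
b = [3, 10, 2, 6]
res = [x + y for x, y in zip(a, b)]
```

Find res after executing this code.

Step 1: Add corresponding elements:
  9 + 3 = 12
  4 + 10 = 14
  6 + 2 = 8
  7 + 6 = 13
Therefore res = [12, 14, 8, 13].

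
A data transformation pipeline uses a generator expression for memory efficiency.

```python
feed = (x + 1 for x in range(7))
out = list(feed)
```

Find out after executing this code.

Step 1: For each x in range(7), compute x+1:
  x=0: 0+1 = 1
  x=1: 1+1 = 2
  x=2: 2+1 = 3
  x=3: 3+1 = 4
  x=4: 4+1 = 5
  x=5: 5+1 = 6
  x=6: 6+1 = 7
Therefore out = [1, 2, 3, 4, 5, 6, 7].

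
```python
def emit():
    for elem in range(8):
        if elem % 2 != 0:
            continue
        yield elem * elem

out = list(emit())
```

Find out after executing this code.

Step 1: Only yield elem**2 when elem is divisible by 2:
  elem=0: 0 % 2 == 0, yield 0**2 = 0
  elem=2: 2 % 2 == 0, yield 2**2 = 4
  elem=4: 4 % 2 == 0, yield 4**2 = 16
  elem=6: 6 % 2 == 0, yield 6**2 = 36
Therefore out = [0, 4, 16, 36].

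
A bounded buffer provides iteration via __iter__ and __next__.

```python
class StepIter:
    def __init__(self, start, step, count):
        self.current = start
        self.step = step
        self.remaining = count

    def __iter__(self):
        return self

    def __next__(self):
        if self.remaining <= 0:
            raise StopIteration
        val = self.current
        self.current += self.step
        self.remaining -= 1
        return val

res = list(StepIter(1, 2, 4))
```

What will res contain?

Step 1: StepIter starts at 1, increments by 2, for 4 steps:
  Yield 1, then current += 2
  Yield 3, then current += 2
  Yield 5, then current += 2
  Yield 7, then current += 2
Therefore res = [1, 3, 5, 7].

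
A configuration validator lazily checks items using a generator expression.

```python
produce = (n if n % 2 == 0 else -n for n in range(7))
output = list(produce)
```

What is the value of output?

Step 1: For each n in range(7), yield n if even, else -n:
  n=0: even, yield 0
  n=1: odd, yield -1
  n=2: even, yield 2
  n=3: odd, yield -3
  n=4: even, yield 4
  n=5: odd, yield -5
  n=6: even, yield 6
Therefore output = [0, -1, 2, -3, 4, -5, 6].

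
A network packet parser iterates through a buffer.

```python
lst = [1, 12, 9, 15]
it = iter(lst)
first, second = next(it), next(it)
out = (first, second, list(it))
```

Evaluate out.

Step 1: Create iterator over [1, 12, 9, 15].
Step 2: first = 1, second = 12.
Step 3: Remaining elements: [9, 15].
Therefore out = (1, 12, [9, 15]).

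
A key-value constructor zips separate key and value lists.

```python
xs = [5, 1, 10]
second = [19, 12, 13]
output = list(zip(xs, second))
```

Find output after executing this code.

Step 1: zip pairs elements at same index:
  Index 0: (5, 19)
  Index 1: (1, 12)
  Index 2: (10, 13)
Therefore output = [(5, 19), (1, 12), (10, 13)].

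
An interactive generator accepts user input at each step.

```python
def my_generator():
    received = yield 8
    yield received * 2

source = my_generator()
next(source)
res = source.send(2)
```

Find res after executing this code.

Step 1: next(source) advances to first yield, producing 8.
Step 2: send(2) resumes, received = 2.
Step 3: yield received * 2 = 2 * 2 = 4.
Therefore res = 4.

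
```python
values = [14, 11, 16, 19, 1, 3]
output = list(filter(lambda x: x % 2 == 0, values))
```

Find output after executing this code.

Step 1: Filter elements divisible by 2:
  14 % 2 = 0: kept
  11 % 2 = 1: removed
  16 % 2 = 0: kept
  19 % 2 = 1: removed
  1 % 2 = 1: removed
  3 % 2 = 1: removed
Therefore output = [14, 16].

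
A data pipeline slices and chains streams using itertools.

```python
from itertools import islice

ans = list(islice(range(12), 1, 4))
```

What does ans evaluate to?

Step 1: islice(range(12), 1, 4) takes elements at indices [1, 4).
Step 2: Elements: [1, 2, 3].
Therefore ans = [1, 2, 3].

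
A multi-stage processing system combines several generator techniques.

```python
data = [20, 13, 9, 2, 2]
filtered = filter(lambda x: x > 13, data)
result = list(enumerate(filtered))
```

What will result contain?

Step 1: Filter [20, 13, 9, 2, 2] for > 13: [20].
Step 2: enumerate re-indexes from 0: [(0, 20)].
Therefore result = [(0, 20)].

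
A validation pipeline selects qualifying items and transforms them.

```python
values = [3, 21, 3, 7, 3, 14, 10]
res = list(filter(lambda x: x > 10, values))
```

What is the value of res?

Step 1: Filter elements > 10:
  3: removed
  21: kept
  3: removed
  7: removed
  3: removed
  14: kept
  10: removed
Therefore res = [21, 14].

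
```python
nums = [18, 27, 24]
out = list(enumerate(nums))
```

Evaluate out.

Step 1: enumerate pairs each element with its index:
  (0, 18)
  (1, 27)
  (2, 24)
Therefore out = [(0, 18), (1, 27), (2, 24)].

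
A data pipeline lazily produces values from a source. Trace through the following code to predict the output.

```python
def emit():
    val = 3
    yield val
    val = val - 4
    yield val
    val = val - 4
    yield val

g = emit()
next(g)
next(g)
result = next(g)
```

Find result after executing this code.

Step 1: Trace through generator execution:
  Yield 1: val starts at 3, yield 3
  Yield 2: val = 3 - 4 = -1, yield -1
  Yield 3: val = -1 - 4 = -5, yield -5
Step 2: First next() gets 3, second next() gets the second value, third next() yields -5.
Therefore result = -5.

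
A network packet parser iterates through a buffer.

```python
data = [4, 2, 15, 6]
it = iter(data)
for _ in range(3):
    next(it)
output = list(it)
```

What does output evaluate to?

Step 1: Create iterator over [4, 2, 15, 6].
Step 2: Advance 3 positions (consuming [4, 2, 15]).
Step 3: list() collects remaining elements: [6].
Therefore output = [6].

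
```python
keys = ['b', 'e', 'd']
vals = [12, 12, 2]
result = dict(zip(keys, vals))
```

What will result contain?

Step 1: zip pairs keys with values:
  'b' -> 12
  'e' -> 12
  'd' -> 2
Therefore result = {'b': 12, 'e': 12, 'd': 2}.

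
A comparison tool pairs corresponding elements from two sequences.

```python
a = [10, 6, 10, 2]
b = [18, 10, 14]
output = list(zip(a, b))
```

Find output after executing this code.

Step 1: zip stops at shortest (len(a)=4, len(b)=3):
  Index 0: (10, 18)
  Index 1: (6, 10)
  Index 2: (10, 14)
Step 2: Last element of a (2) has no pair, dropped.
Therefore output = [(10, 18), (6, 10), (10, 14)].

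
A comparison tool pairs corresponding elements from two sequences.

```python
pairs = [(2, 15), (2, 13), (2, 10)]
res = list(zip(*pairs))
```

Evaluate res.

Step 1: zip(*pairs) transposes: unzips [(2, 15), (2, 13), (2, 10)] into separate sequences.
Step 2: First elements: (2, 2, 2), second elements: (15, 13, 10).
Therefore res = [(2, 2, 2), (15, 13, 10)].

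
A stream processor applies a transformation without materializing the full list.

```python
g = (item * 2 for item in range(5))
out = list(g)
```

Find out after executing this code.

Step 1: For each item in range(5), compute item*2:
  item=0: 0*2 = 0
  item=1: 1*2 = 2
  item=2: 2*2 = 4
  item=3: 3*2 = 6
  item=4: 4*2 = 8
Therefore out = [0, 2, 4, 6, 8].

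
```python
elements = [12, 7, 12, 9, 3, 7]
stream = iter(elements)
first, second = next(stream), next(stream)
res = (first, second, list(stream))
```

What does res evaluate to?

Step 1: Create iterator over [12, 7, 12, 9, 3, 7].
Step 2: first = 12, second = 7.
Step 3: Remaining elements: [12, 9, 3, 7].
Therefore res = (12, 7, [12, 9, 3, 7]).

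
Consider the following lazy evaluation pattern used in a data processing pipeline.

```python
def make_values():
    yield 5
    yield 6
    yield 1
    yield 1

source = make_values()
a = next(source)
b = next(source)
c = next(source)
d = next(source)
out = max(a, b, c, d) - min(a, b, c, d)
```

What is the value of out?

Step 1: Create generator and consume all values:
  a = next(source) = 5
  b = next(source) = 6
  c = next(source) = 1
  d = next(source) = 1
Step 2: max = 6, min = 1, out = 6 - 1 = 5.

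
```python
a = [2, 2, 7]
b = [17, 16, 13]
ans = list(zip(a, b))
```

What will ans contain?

Step 1: zip pairs elements at same index:
  Index 0: (2, 17)
  Index 1: (2, 16)
  Index 2: (7, 13)
Therefore ans = [(2, 17), (2, 16), (7, 13)].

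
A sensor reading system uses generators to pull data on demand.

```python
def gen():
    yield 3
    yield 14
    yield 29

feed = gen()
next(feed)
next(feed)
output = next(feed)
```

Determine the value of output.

Step 1: gen() creates a generator.
Step 2: next(feed) yields 3 (consumed and discarded).
Step 3: next(feed) yields 14 (consumed and discarded).
Step 4: next(feed) yields 29, assigned to output.
Therefore output = 29.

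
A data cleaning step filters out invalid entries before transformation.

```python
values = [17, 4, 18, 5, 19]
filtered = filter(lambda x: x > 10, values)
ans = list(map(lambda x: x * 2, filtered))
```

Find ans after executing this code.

Step 1: Filter values for elements > 10:
  17: kept
  4: removed
  18: kept
  5: removed
  19: kept
Step 2: Map x * 2 on filtered [17, 18, 19]:
  17 -> 34
  18 -> 36
  19 -> 38
Therefore ans = [34, 36, 38].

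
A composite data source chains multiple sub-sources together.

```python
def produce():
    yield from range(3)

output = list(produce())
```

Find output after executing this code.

Step 1: yield from delegates to the iterable, yielding each element.
Step 2: Collected values: [0, 1, 2].
Therefore output = [0, 1, 2].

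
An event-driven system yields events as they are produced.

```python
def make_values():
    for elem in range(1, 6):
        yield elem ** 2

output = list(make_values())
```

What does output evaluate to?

Step 1: For each elem in range(1, 6), yield elem**2:
  elem=1: yield 1**2 = 1
  elem=2: yield 2**2 = 4
  elem=3: yield 3**2 = 9
  elem=4: yield 4**2 = 16
  elem=5: yield 5**2 = 25
Therefore output = [1, 4, 9, 16, 25].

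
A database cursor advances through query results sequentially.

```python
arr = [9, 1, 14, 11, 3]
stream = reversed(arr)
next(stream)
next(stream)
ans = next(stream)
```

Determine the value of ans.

Step 1: reversed([9, 1, 14, 11, 3]) gives iterator: [3, 11, 14, 1, 9].
Step 2: First next() = 3, second next() = 11.
Step 3: Third next() = 14.
Therefore ans = 14.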